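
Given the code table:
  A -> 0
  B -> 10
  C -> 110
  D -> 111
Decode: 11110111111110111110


Decoding:
111 -> D
10 -> B
111 -> D
111 -> D
110 -> C
111 -> D
110 -> C


Result: DBDDCDC


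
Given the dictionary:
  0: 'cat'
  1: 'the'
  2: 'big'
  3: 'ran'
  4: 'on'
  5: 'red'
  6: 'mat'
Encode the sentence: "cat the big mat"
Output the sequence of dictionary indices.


Look up each word in the dictionary:
  'cat' -> 0
  'the' -> 1
  'big' -> 2
  'mat' -> 6

Encoded: [0, 1, 2, 6]


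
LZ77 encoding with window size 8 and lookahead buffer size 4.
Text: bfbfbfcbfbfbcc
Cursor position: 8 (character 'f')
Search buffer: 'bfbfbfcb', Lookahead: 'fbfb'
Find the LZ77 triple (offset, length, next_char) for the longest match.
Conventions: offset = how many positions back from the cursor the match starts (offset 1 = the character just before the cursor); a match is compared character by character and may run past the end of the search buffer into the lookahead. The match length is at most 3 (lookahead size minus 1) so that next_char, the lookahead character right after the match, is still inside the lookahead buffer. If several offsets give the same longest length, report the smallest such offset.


Try each offset into the search buffer:
  offset=1 (pos 7, char 'b'): match length 0
  offset=2 (pos 6, char 'c'): match length 0
  offset=3 (pos 5, char 'f'): match length 1
  offset=4 (pos 4, char 'b'): match length 0
  offset=5 (pos 3, char 'f'): match length 3
  offset=6 (pos 2, char 'b'): match length 0
  offset=7 (pos 1, char 'f'): match length 3
  offset=8 (pos 0, char 'b'): match length 0
Longest match has length 3, found at offsets 5, 7; take the smallest, offset 5.
next_char = character at position 8 + 3 = 11 -> 'b'

Best match: offset=5, length=3 (matching 'fbf' starting at position 3)
LZ77 triple: (5, 3, 'b')


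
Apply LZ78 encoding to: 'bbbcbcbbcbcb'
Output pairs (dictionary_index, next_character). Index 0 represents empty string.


LZ78 encoding steps:
Dictionary: {0: ''}
Step 1: w='' (idx 0), next='b' -> output (0, 'b'), add 'b' as idx 1
Step 2: w='b' (idx 1), next='b' -> output (1, 'b'), add 'bb' as idx 2
Step 3: w='' (idx 0), next='c' -> output (0, 'c'), add 'c' as idx 3
Step 4: w='b' (idx 1), next='c' -> output (1, 'c'), add 'bc' as idx 4
Step 5: w='bb' (idx 2), next='c' -> output (2, 'c'), add 'bbc' as idx 5
Step 6: w='bc' (idx 4), next='b' -> output (4, 'b'), add 'bcb' as idx 6


Encoded: [(0, 'b'), (1, 'b'), (0, 'c'), (1, 'c'), (2, 'c'), (4, 'b')]


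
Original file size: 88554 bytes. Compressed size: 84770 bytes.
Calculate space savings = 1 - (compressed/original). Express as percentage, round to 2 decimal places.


ratio = compressed/original = 84770/88554 = 0.957269
savings = 1 - ratio = 1 - 0.957269 = 0.042731
as a percentage: 0.042731 * 100 = 4.27%

Space savings = 1 - 84770/88554 = 4.27%


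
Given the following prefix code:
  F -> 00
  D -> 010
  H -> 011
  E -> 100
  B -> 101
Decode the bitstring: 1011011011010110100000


Decoding step by step:
Bits 101 -> B
Bits 101 -> B
Bits 101 -> B
Bits 101 -> B
Bits 011 -> H
Bits 010 -> D
Bits 00 -> F
Bits 00 -> F


Decoded message: BBBBHDFF


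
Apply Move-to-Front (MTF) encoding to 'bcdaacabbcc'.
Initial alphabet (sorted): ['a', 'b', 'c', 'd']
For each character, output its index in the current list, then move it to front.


MTF encoding:
'b': index 1 in ['a', 'b', 'c', 'd'] -> ['b', 'a', 'c', 'd']
'c': index 2 in ['b', 'a', 'c', 'd'] -> ['c', 'b', 'a', 'd']
'd': index 3 in ['c', 'b', 'a', 'd'] -> ['d', 'c', 'b', 'a']
'a': index 3 in ['d', 'c', 'b', 'a'] -> ['a', 'd', 'c', 'b']
'a': index 0 in ['a', 'd', 'c', 'b'] -> ['a', 'd', 'c', 'b']
'c': index 2 in ['a', 'd', 'c', 'b'] -> ['c', 'a', 'd', 'b']
'a': index 1 in ['c', 'a', 'd', 'b'] -> ['a', 'c', 'd', 'b']
'b': index 3 in ['a', 'c', 'd', 'b'] -> ['b', 'a', 'c', 'd']
'b': index 0 in ['b', 'a', 'c', 'd'] -> ['b', 'a', 'c', 'd']
'c': index 2 in ['b', 'a', 'c', 'd'] -> ['c', 'b', 'a', 'd']
'c': index 0 in ['c', 'b', 'a', 'd'] -> ['c', 'b', 'a', 'd']


Output: [1, 2, 3, 3, 0, 2, 1, 3, 0, 2, 0]


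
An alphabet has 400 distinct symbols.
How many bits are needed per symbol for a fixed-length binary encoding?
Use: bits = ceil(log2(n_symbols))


log2(400) = 8.6439
Bracket: 2^8 = 256 < 400 <= 2^9 = 512
So ceil(log2(400)) = 9

bits = ceil(log2(400)) = ceil(8.6439) = 9 bits


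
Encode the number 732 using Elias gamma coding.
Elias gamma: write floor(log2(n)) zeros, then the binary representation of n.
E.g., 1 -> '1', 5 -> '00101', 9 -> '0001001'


num_bits = floor(log2(732)) + 1 = 10
leading_zeros = num_bits - 1 = 9
binary(732) = 1011011100

Elias gamma(732) = '000000000' + '1011011100' = 0000000001011011100 (19 bits)


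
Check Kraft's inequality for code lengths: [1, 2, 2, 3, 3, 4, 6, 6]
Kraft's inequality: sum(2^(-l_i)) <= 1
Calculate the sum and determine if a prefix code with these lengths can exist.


Sum = 2^(-1) + 2^(-2) + 2^(-2) + 2^(-3) + 2^(-3) + 2^(-4) + 2^(-6) + 2^(-6)
    = 0.5 + 0.25 + 0.25 + 0.125 + 0.125 + 0.0625 + 0.015625 + 0.015625
    = 86/64 = 1.34375
Since 1.34375 > 1, Kraft's inequality is NOT satisfied.
A prefix code with these lengths CANNOT exist.

Kraft sum = 1.34375. Not satisfied.


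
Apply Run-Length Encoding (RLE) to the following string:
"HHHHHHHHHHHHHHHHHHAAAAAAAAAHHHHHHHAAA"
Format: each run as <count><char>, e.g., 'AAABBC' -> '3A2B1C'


Scanning runs left to right:
  i=0: run of 'H' x 18 -> '18H'
  i=18: run of 'A' x 9 -> '9A'
  i=27: run of 'H' x 7 -> '7H'
  i=34: run of 'A' x 3 -> '3A'

RLE = 18H9A7H3A


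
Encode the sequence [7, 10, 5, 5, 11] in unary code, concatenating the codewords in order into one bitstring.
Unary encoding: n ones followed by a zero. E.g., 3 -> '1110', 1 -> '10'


Encode each number as n ones followed by a terminating 0:
  7 -> 11111110 (8 bits)
  10 -> 11111111110 (11 bits)
  5 -> 111110 (6 bits)
  5 -> 111110 (6 bits)
  11 -> 111111111110 (12 bits)
Total length = 8 + 11 + 6 + 6 + 12 = 43 bits.

Unary([7, 10, 5, 5, 11]) = 1111111011111111110111110111110111111111110 (43 bits)


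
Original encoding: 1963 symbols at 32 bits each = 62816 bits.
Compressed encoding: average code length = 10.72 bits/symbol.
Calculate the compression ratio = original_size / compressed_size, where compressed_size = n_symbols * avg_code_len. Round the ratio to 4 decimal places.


original_size = n_symbols * orig_bits = 1963 * 32 = 62816 bits
compressed_size = n_symbols * avg_code_len = 1963 * 10.72 = 21043.36 bits
ratio = original_size / compressed_size = 62816 / 21043.36 = 2.9851

Compression ratio = 2.9851


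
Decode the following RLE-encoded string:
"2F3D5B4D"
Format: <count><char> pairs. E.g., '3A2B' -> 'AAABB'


Expanding each <count><char> pair:
  2F -> 'FF'
  3D -> 'DDD'
  5B -> 'BBBBB'
  4D -> 'DDDD'

Decoded = FFDDDBBBBBDDDD


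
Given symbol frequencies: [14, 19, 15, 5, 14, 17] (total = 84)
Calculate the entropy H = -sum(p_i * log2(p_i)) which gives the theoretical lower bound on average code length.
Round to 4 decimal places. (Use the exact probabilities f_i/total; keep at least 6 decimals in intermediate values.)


Per-symbol terms -p_i * log2(p_i) with p_i = f_i/84:
  p = 14/84 = 0.166667: log2(p) = -2.584963, -p*log2(p) = 0.430827
  p = 19/84 = 0.226190: log2(p) = -2.144390, -p*log2(p) = 0.485041
  p = 15/84 = 0.178571: log2(p) = -2.485427, -p*log2(p) = 0.443826
  p = 5/84 = 0.059524: log2(p) = -4.070389, -p*log2(p) = 0.242285
  p = 14/84 = 0.166667: log2(p) = -2.584963, -p*log2(p) = 0.430827
  p = 17/84 = 0.202381: log2(p) = -2.304855, -p*log2(p) = 0.466459
H = 0.430827 + 0.485041 + 0.443826 + 0.242285 + 0.430827 + 0.466459 = 2.499265

H = 2.4993 bits/symbol


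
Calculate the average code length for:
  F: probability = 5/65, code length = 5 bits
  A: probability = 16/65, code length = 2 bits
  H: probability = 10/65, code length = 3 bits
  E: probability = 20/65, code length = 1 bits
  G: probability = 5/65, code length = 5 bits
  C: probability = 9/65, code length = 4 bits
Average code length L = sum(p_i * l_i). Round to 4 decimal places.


Weighted contributions p_i * l_i:
  F: (5/65) * 5 = 25/65
  A: (16/65) * 2 = 32/65
  H: (10/65) * 3 = 30/65
  E: (20/65) * 1 = 20/65
  G: (5/65) * 5 = 25/65
  C: (9/65) * 4 = 36/65
Sum = (25 + 32 + 30 + 20 + 25 + 36)/65 = 168/65

L = 168/65 = 2.5846 bits/symbol


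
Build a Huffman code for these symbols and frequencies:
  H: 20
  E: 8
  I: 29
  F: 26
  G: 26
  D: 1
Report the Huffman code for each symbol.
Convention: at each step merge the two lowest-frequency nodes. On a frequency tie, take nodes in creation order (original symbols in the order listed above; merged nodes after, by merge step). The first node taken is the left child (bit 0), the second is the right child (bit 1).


Huffman tree construction:
Step 1: Merge D(1) + E(8) = 9
Step 2: Merge (D+E)(9) + H(20) = 29
Step 3: Merge F(26) + G(26) = 52
Step 4: Merge I(29) + ((D+E)+H)(29) = 58
Step 5: Merge (F+G)(52) + (I+((D+E)+H))(58) = 110
Read each symbol's code off the tree from the root (left child = 0, right child = 1).

Codes:
  H: 111 (length 3)
  E: 1101 (length 4)
  I: 10 (length 2)
  F: 00 (length 2)
  G: 01 (length 2)
  D: 1100 (length 4)
Average code length: 258/110 = 2.3455 bits/symbol


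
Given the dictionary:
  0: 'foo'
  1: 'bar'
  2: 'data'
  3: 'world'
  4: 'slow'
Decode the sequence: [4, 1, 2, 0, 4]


Look up each index in the dictionary:
  4 -> 'slow'
  1 -> 'bar'
  2 -> 'data'
  0 -> 'foo'
  4 -> 'slow'

Decoded: "slow bar data foo slow"


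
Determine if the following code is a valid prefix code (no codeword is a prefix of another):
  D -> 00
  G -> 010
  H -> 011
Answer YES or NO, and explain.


Checking each pair (does one codeword prefix another?):
  D='00' vs G='010': no prefix
  D='00' vs H='011': no prefix
  G='010' vs D='00': no prefix
  G='010' vs H='011': no prefix
  H='011' vs D='00': no prefix
  H='011' vs G='010': no prefix
No violation found over all pairs.

YES -- this is a valid prefix code. No codeword is a prefix of any other codeword.


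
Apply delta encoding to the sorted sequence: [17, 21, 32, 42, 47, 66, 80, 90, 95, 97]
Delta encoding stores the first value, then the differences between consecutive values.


First value: 17
Deltas:
  21 - 17 = 4
  32 - 21 = 11
  42 - 32 = 10
  47 - 42 = 5
  66 - 47 = 19
  80 - 66 = 14
  90 - 80 = 10
  95 - 90 = 5
  97 - 95 = 2


Delta encoded: [17, 4, 11, 10, 5, 19, 14, 10, 5, 2]


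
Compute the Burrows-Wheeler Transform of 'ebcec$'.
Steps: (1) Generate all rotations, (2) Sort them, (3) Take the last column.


Rotations (sorted):
  0: $ebcec -> last char: c
  1: bcec$e -> last char: e
  2: c$ebce -> last char: e
  3: cec$eb -> last char: b
  4: ebcec$ -> last char: $
  5: ec$ebc -> last char: c


BWT = ceeb$c


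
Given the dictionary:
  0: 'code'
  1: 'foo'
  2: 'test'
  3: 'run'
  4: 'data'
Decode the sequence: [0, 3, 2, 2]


Look up each index in the dictionary:
  0 -> 'code'
  3 -> 'run'
  2 -> 'test'
  2 -> 'test'

Decoded: "code run test test"


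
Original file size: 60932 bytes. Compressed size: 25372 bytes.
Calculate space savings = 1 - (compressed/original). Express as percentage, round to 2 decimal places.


ratio = compressed/original = 25372/60932 = 0.416399
savings = 1 - ratio = 1 - 0.416399 = 0.583601
as a percentage: 0.583601 * 100 = 58.36%

Space savings = 1 - 25372/60932 = 58.36%


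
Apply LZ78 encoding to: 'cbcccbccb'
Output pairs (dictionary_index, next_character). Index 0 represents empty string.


LZ78 encoding steps:
Dictionary: {0: ''}
Step 1: w='' (idx 0), next='c' -> output (0, 'c'), add 'c' as idx 1
Step 2: w='' (idx 0), next='b' -> output (0, 'b'), add 'b' as idx 2
Step 3: w='c' (idx 1), next='c' -> output (1, 'c'), add 'cc' as idx 3
Step 4: w='c' (idx 1), next='b' -> output (1, 'b'), add 'cb' as idx 4
Step 5: w='cc' (idx 3), next='b' -> output (3, 'b'), add 'ccb' as idx 5


Encoded: [(0, 'c'), (0, 'b'), (1, 'c'), (1, 'b'), (3, 'b')]


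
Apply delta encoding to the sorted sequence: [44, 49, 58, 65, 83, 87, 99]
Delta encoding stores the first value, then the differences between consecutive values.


First value: 44
Deltas:
  49 - 44 = 5
  58 - 49 = 9
  65 - 58 = 7
  83 - 65 = 18
  87 - 83 = 4
  99 - 87 = 12


Delta encoded: [44, 5, 9, 7, 18, 4, 12]


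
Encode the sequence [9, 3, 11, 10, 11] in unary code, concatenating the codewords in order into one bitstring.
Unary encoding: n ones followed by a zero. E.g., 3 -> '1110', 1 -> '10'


Encode each number as n ones followed by a terminating 0:
  9 -> 1111111110 (10 bits)
  3 -> 1110 (4 bits)
  11 -> 111111111110 (12 bits)
  10 -> 11111111110 (11 bits)
  11 -> 111111111110 (12 bits)
Total length = 10 + 4 + 12 + 11 + 12 = 49 bits.

Unary([9, 3, 11, 10, 11]) = 1111111110111011111111111011111111110111111111110 (49 bits)


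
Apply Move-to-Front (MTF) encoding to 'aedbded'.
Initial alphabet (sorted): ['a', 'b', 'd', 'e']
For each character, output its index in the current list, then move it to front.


MTF encoding:
'a': index 0 in ['a', 'b', 'd', 'e'] -> ['a', 'b', 'd', 'e']
'e': index 3 in ['a', 'b', 'd', 'e'] -> ['e', 'a', 'b', 'd']
'd': index 3 in ['e', 'a', 'b', 'd'] -> ['d', 'e', 'a', 'b']
'b': index 3 in ['d', 'e', 'a', 'b'] -> ['b', 'd', 'e', 'a']
'd': index 1 in ['b', 'd', 'e', 'a'] -> ['d', 'b', 'e', 'a']
'e': index 2 in ['d', 'b', 'e', 'a'] -> ['e', 'd', 'b', 'a']
'd': index 1 in ['e', 'd', 'b', 'a'] -> ['d', 'e', 'b', 'a']


Output: [0, 3, 3, 3, 1, 2, 1]


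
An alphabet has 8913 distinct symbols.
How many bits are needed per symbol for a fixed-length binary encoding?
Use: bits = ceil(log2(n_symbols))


log2(8913) = 13.1217
Bracket: 2^13 = 8192 < 8913 <= 2^14 = 16384
So ceil(log2(8913)) = 14

bits = ceil(log2(8913)) = ceil(13.1217) = 14 bits


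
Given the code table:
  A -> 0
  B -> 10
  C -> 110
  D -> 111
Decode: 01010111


Decoding:
0 -> A
10 -> B
10 -> B
111 -> D


Result: ABBD


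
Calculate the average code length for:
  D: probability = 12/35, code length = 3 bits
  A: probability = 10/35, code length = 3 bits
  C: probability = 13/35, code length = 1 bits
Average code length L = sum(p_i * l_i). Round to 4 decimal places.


Weighted contributions p_i * l_i:
  D: (12/35) * 3 = 36/35
  A: (10/35) * 3 = 30/35
  C: (13/35) * 1 = 13/35
Sum = (36 + 30 + 13)/35 = 79/35

L = 79/35 = 2.2571 bits/symbol


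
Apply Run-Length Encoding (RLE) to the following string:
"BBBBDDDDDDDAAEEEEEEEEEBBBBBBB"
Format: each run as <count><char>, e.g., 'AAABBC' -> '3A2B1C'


Scanning runs left to right:
  i=0: run of 'B' x 4 -> '4B'
  i=4: run of 'D' x 7 -> '7D'
  i=11: run of 'A' x 2 -> '2A'
  i=13: run of 'E' x 9 -> '9E'
  i=22: run of 'B' x 7 -> '7B'

RLE = 4B7D2A9E7B


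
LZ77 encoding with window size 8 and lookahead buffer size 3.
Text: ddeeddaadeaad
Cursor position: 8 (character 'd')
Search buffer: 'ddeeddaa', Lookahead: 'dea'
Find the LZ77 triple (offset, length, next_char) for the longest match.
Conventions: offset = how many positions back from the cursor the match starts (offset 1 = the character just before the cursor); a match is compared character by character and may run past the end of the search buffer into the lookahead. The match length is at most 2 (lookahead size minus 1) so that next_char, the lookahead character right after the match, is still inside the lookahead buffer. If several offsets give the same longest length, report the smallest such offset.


Try each offset into the search buffer:
  offset=1 (pos 7, char 'a'): match length 0
  offset=2 (pos 6, char 'a'): match length 0
  offset=3 (pos 5, char 'd'): match length 1
  offset=4 (pos 4, char 'd'): match length 1
  offset=5 (pos 3, char 'e'): match length 0
  offset=6 (pos 2, char 'e'): match length 0
  offset=7 (pos 1, char 'd'): match length 2
  offset=8 (pos 0, char 'd'): match length 1
Longest match has length 2 at offset 7.
next_char = character at position 8 + 2 = 10 -> 'a'

Best match: offset=7, length=2 (matching 'de' starting at position 1)
LZ77 triple: (7, 2, 'a')


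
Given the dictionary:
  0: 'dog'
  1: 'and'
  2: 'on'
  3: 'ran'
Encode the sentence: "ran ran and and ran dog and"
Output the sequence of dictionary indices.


Look up each word in the dictionary:
  'ran' -> 3
  'ran' -> 3
  'and' -> 1
  'and' -> 1
  'ran' -> 3
  'dog' -> 0
  'and' -> 1

Encoded: [3, 3, 1, 1, 3, 0, 1]


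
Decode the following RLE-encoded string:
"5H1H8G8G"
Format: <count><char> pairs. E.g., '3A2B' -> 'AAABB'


Expanding each <count><char> pair:
  5H -> 'HHHHH'
  1H -> 'H'
  8G -> 'GGGGGGGG'
  8G -> 'GGGGGGGG'

Decoded = HHHHHHGGGGGGGGGGGGGGGG


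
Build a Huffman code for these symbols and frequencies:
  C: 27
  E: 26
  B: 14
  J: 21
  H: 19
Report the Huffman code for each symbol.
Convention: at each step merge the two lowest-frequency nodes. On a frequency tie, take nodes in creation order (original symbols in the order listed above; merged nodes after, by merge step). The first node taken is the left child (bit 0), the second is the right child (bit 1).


Huffman tree construction:
Step 1: Merge B(14) + H(19) = 33
Step 2: Merge J(21) + E(26) = 47
Step 3: Merge C(27) + (B+H)(33) = 60
Step 4: Merge (J+E)(47) + (C+(B+H))(60) = 107
Read each symbol's code off the tree from the root (left child = 0, right child = 1).

Codes:
  C: 10 (length 2)
  E: 01 (length 2)
  B: 110 (length 3)
  J: 00 (length 2)
  H: 111 (length 3)
Average code length: 247/107 = 2.3084 bits/symbol


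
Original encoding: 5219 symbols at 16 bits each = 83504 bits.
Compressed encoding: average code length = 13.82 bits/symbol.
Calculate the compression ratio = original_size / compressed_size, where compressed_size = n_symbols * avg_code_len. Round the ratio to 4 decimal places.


original_size = n_symbols * orig_bits = 5219 * 16 = 83504 bits
compressed_size = n_symbols * avg_code_len = 5219 * 13.82 = 72126.58 bits
ratio = original_size / compressed_size = 83504 / 72126.58 = 1.1577

Compression ratio = 1.1577


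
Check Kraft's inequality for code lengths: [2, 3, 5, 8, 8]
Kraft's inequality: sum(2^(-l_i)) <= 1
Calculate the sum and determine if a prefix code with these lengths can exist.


Sum = 2^(-2) + 2^(-3) + 2^(-5) + 2^(-8) + 2^(-8)
    = 0.25 + 0.125 + 0.03125 + 0.00390625 + 0.00390625
    = 106/256 = 0.4140625
Since 0.4140625 <= 1, Kraft's inequality IS satisfied.
A prefix code with these lengths CAN exist.

Kraft sum = 0.4140625. Satisfied.


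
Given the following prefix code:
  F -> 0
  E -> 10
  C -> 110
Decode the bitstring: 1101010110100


Decoding step by step:
Bits 110 -> C
Bits 10 -> E
Bits 10 -> E
Bits 110 -> C
Bits 10 -> E
Bits 0 -> F


Decoded message: CEECEF


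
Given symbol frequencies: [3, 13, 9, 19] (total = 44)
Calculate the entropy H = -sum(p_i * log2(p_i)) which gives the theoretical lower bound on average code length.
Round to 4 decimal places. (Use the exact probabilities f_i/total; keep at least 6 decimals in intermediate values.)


Per-symbol terms -p_i * log2(p_i) with p_i = f_i/44:
  p = 3/44 = 0.068182: log2(p) = -3.874469, -p*log2(p) = 0.264168
  p = 13/44 = 0.295455: log2(p) = -1.758992, -p*log2(p) = 0.519702
  p = 9/44 = 0.204545: log2(p) = -2.289507, -p*log2(p) = 0.468308
  p = 19/44 = 0.431818: log2(p) = -1.211504, -p*log2(p) = 0.523149
H = 0.264168 + 0.519702 + 0.468308 + 0.523149 = 1.775327

H = 1.7753 bits/symbol


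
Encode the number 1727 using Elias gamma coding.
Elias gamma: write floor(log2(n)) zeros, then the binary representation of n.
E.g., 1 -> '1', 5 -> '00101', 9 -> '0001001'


num_bits = floor(log2(1727)) + 1 = 11
leading_zeros = num_bits - 1 = 10
binary(1727) = 11010111111

Elias gamma(1727) = '0000000000' + '11010111111' = 000000000011010111111 (21 bits)


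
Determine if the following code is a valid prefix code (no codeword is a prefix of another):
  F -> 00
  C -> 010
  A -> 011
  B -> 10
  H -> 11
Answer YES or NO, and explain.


Checking each pair (does one codeword prefix another?):
  F='00' vs C='010': no prefix
  F='00' vs A='011': no prefix
  F='00' vs B='10': no prefix
  F='00' vs H='11': no prefix
  C='010' vs F='00': no prefix
  C='010' vs A='011': no prefix
  C='010' vs B='10': no prefix
  C='010' vs H='11': no prefix
  A='011' vs F='00': no prefix
  A='011' vs C='010': no prefix
  A='011' vs B='10': no prefix
  A='011' vs H='11': no prefix
  B='10' vs F='00': no prefix
  B='10' vs C='010': no prefix
  B='10' vs A='011': no prefix
  B='10' vs H='11': no prefix
  H='11' vs F='00': no prefix
  H='11' vs C='010': no prefix
  H='11' vs A='011': no prefix
  H='11' vs B='10': no prefix
No violation found over all pairs.

YES -- this is a valid prefix code. No codeword is a prefix of any other codeword.


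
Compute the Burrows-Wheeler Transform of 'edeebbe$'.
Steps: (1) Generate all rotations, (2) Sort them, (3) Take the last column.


Rotations (sorted):
  0: $edeebbe -> last char: e
  1: bbe$edee -> last char: e
  2: be$edeeb -> last char: b
  3: deebbe$e -> last char: e
  4: e$edeebb -> last char: b
  5: ebbe$ede -> last char: e
  6: edeebbe$ -> last char: $
  7: eebbe$ed -> last char: d


BWT = eebebe$d


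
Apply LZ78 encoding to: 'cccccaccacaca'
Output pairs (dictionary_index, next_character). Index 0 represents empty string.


LZ78 encoding steps:
Dictionary: {0: ''}
Step 1: w='' (idx 0), next='c' -> output (0, 'c'), add 'c' as idx 1
Step 2: w='c' (idx 1), next='c' -> output (1, 'c'), add 'cc' as idx 2
Step 3: w='cc' (idx 2), next='a' -> output (2, 'a'), add 'cca' as idx 3
Step 4: w='cca' (idx 3), next='c' -> output (3, 'c'), add 'ccac' as idx 4
Step 5: w='' (idx 0), next='a' -> output (0, 'a'), add 'a' as idx 5
Step 6: w='c' (idx 1), next='a' -> output (1, 'a'), add 'ca' as idx 6


Encoded: [(0, 'c'), (1, 'c'), (2, 'a'), (3, 'c'), (0, 'a'), (1, 'a')]


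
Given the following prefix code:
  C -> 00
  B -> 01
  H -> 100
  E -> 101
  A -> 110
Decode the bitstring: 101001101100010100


Decoding step by step:
Bits 101 -> E
Bits 00 -> C
Bits 110 -> A
Bits 110 -> A
Bits 00 -> C
Bits 101 -> E
Bits 00 -> C


Decoded message: ECAACEC


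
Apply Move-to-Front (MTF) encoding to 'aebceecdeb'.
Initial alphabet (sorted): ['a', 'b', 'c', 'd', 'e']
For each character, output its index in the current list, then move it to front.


MTF encoding:
'a': index 0 in ['a', 'b', 'c', 'd', 'e'] -> ['a', 'b', 'c', 'd', 'e']
'e': index 4 in ['a', 'b', 'c', 'd', 'e'] -> ['e', 'a', 'b', 'c', 'd']
'b': index 2 in ['e', 'a', 'b', 'c', 'd'] -> ['b', 'e', 'a', 'c', 'd']
'c': index 3 in ['b', 'e', 'a', 'c', 'd'] -> ['c', 'b', 'e', 'a', 'd']
'e': index 2 in ['c', 'b', 'e', 'a', 'd'] -> ['e', 'c', 'b', 'a', 'd']
'e': index 0 in ['e', 'c', 'b', 'a', 'd'] -> ['e', 'c', 'b', 'a', 'd']
'c': index 1 in ['e', 'c', 'b', 'a', 'd'] -> ['c', 'e', 'b', 'a', 'd']
'd': index 4 in ['c', 'e', 'b', 'a', 'd'] -> ['d', 'c', 'e', 'b', 'a']
'e': index 2 in ['d', 'c', 'e', 'b', 'a'] -> ['e', 'd', 'c', 'b', 'a']
'b': index 3 in ['e', 'd', 'c', 'b', 'a'] -> ['b', 'e', 'd', 'c', 'a']


Output: [0, 4, 2, 3, 2, 0, 1, 4, 2, 3]


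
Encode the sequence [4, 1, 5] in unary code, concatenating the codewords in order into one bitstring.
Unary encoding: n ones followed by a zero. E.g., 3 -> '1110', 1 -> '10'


Encode each number as n ones followed by a terminating 0:
  4 -> 11110 (5 bits)
  1 -> 10 (2 bits)
  5 -> 111110 (6 bits)
Total length = 5 + 2 + 6 = 13 bits.

Unary([4, 1, 5]) = 1111010111110 (13 bits)


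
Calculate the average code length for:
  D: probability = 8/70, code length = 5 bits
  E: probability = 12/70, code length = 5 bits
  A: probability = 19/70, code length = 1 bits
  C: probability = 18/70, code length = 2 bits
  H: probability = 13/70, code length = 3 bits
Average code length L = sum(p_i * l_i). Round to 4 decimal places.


Weighted contributions p_i * l_i:
  D: (8/70) * 5 = 40/70
  E: (12/70) * 5 = 60/70
  A: (19/70) * 1 = 19/70
  C: (18/70) * 2 = 36/70
  H: (13/70) * 3 = 39/70
Sum = (40 + 60 + 19 + 36 + 39)/70 = 194/70

L = 194/70 = 2.7714 bits/symbol


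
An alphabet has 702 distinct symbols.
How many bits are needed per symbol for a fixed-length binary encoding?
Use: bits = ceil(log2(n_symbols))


log2(702) = 9.4553
Bracket: 2^9 = 512 < 702 <= 2^10 = 1024
So ceil(log2(702)) = 10

bits = ceil(log2(702)) = ceil(9.4553) = 10 bits


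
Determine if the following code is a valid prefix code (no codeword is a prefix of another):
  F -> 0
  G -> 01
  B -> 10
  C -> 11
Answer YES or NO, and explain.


Checking each pair (does one codeword prefix another?):
  F='0' vs G='01': prefix -- VIOLATION

NO -- this is NOT a valid prefix code. F (0) is a prefix of G (01).


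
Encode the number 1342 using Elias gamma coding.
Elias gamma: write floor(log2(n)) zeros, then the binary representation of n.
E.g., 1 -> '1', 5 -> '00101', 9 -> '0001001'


num_bits = floor(log2(1342)) + 1 = 11
leading_zeros = num_bits - 1 = 10
binary(1342) = 10100111110

Elias gamma(1342) = '0000000000' + '10100111110' = 000000000010100111110 (21 bits)


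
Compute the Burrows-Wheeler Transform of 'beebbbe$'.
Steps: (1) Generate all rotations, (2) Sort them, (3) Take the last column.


Rotations (sorted):
  0: $beebbbe -> last char: e
  1: bbbe$bee -> last char: e
  2: bbe$beeb -> last char: b
  3: be$beebb -> last char: b
  4: beebbbe$ -> last char: $
  5: e$beebbb -> last char: b
  6: ebbbe$be -> last char: e
  7: eebbbe$b -> last char: b


BWT = eebb$beb


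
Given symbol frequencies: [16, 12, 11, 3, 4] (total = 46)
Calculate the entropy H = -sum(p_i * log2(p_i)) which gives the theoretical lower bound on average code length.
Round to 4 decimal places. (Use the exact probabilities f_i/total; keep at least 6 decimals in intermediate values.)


Per-symbol terms -p_i * log2(p_i) with p_i = f_i/46:
  p = 16/46 = 0.347826: log2(p) = -1.523562, -p*log2(p) = 0.529935
  p = 12/46 = 0.260870: log2(p) = -1.938599, -p*log2(p) = 0.505722
  p = 11/46 = 0.239130: log2(p) = -2.064130, -p*log2(p) = 0.493596
  p = 3/46 = 0.065217: log2(p) = -3.938599, -p*log2(p) = 0.256865
  p = 4/46 = 0.086957: log2(p) = -3.523562, -p*log2(p) = 0.306397
H = 0.529935 + 0.505722 + 0.493596 + 0.256865 + 0.306397 = 2.092515

H = 2.0925 bits/symbol


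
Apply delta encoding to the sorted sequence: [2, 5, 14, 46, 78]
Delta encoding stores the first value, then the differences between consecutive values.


First value: 2
Deltas:
  5 - 2 = 3
  14 - 5 = 9
  46 - 14 = 32
  78 - 46 = 32


Delta encoded: [2, 3, 9, 32, 32]


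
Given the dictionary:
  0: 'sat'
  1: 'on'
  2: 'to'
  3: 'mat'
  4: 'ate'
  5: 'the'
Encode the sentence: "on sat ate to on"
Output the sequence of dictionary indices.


Look up each word in the dictionary:
  'on' -> 1
  'sat' -> 0
  'ate' -> 4
  'to' -> 2
  'on' -> 1

Encoded: [1, 0, 4, 2, 1]


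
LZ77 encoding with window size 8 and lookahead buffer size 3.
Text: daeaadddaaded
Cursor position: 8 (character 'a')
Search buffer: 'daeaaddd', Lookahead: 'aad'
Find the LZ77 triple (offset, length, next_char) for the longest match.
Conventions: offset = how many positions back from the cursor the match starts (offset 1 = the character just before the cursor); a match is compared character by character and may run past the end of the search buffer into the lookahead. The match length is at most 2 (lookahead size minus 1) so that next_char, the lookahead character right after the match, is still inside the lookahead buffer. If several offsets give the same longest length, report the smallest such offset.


Try each offset into the search buffer:
  offset=1 (pos 7, char 'd'): match length 0
  offset=2 (pos 6, char 'd'): match length 0
  offset=3 (pos 5, char 'd'): match length 0
  offset=4 (pos 4, char 'a'): match length 1
  offset=5 (pos 3, char 'a'): match length 2
  offset=6 (pos 2, char 'e'): match length 0
  offset=7 (pos 1, char 'a'): match length 1
  offset=8 (pos 0, char 'd'): match length 0
Longest match has length 2 at offset 5.
next_char = character at position 8 + 2 = 10 -> 'd'

Best match: offset=5, length=2 (matching 'aa' starting at position 3)
LZ77 triple: (5, 2, 'd')


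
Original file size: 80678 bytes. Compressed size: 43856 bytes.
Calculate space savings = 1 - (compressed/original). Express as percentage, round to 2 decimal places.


ratio = compressed/original = 43856/80678 = 0.543593
savings = 1 - ratio = 1 - 0.543593 = 0.456407
as a percentage: 0.456407 * 100 = 45.64%

Space savings = 1 - 43856/80678 = 45.64%


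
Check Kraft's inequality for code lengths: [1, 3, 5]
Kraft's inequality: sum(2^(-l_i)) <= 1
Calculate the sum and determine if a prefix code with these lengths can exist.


Sum = 2^(-1) + 2^(-3) + 2^(-5)
    = 0.5 + 0.125 + 0.03125
    = 21/32 = 0.65625
Since 0.65625 <= 1, Kraft's inequality IS satisfied.
A prefix code with these lengths CAN exist.

Kraft sum = 0.65625. Satisfied.


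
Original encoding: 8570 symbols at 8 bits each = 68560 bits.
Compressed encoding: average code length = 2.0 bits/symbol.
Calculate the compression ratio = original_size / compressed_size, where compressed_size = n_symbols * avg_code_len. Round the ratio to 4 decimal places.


original_size = n_symbols * orig_bits = 8570 * 8 = 68560 bits
compressed_size = n_symbols * avg_code_len = 8570 * 2.0 = 17140.0 bits
ratio = original_size / compressed_size = 68560 / 17140.0 = 4.0

Compression ratio = 4.0


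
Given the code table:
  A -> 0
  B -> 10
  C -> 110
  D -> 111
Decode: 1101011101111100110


Decoding:
110 -> C
10 -> B
111 -> D
0 -> A
111 -> D
110 -> C
0 -> A
110 -> C


Result: CBDADCAC


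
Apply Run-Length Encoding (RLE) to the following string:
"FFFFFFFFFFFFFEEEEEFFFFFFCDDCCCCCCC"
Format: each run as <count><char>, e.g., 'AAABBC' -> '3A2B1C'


Scanning runs left to right:
  i=0: run of 'F' x 13 -> '13F'
  i=13: run of 'E' x 5 -> '5E'
  i=18: run of 'F' x 6 -> '6F'
  i=24: run of 'C' x 1 -> '1C'
  i=25: run of 'D' x 2 -> '2D'
  i=27: run of 'C' x 7 -> '7C'

RLE = 13F5E6F1C2D7C


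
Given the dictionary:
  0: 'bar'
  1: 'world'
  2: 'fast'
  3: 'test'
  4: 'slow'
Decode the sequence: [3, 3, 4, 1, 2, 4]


Look up each index in the dictionary:
  3 -> 'test'
  3 -> 'test'
  4 -> 'slow'
  1 -> 'world'
  2 -> 'fast'
  4 -> 'slow'

Decoded: "test test slow world fast slow"


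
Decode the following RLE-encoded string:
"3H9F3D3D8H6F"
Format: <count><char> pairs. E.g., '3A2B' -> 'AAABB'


Expanding each <count><char> pair:
  3H -> 'HHH'
  9F -> 'FFFFFFFFF'
  3D -> 'DDD'
  3D -> 'DDD'
  8H -> 'HHHHHHHH'
  6F -> 'FFFFFF'

Decoded = HHHFFFFFFFFFDDDDDDHHHHHHHHFFFFFF


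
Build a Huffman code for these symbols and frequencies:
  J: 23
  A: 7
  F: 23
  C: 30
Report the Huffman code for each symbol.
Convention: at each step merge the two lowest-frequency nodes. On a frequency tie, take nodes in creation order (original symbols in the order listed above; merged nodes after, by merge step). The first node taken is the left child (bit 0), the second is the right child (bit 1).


Huffman tree construction:
Step 1: Merge A(7) + J(23) = 30
Step 2: Merge F(23) + C(30) = 53
Step 3: Merge (A+J)(30) + (F+C)(53) = 83
Read each symbol's code off the tree from the root (left child = 0, right child = 1).

Codes:
  J: 01 (length 2)
  A: 00 (length 2)
  F: 10 (length 2)
  C: 11 (length 2)
Average code length: 166/83 = 2.0000 bits/symbol


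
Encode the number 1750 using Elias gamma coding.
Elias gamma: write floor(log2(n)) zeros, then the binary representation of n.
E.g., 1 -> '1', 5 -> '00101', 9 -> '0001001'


num_bits = floor(log2(1750)) + 1 = 11
leading_zeros = num_bits - 1 = 10
binary(1750) = 11011010110

Elias gamma(1750) = '0000000000' + '11011010110' = 000000000011011010110 (21 bits)


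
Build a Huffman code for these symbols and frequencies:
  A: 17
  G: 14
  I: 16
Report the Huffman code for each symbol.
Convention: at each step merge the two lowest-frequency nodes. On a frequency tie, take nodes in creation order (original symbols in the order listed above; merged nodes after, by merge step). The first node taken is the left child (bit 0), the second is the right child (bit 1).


Huffman tree construction:
Step 1: Merge G(14) + I(16) = 30
Step 2: Merge A(17) + (G+I)(30) = 47
Read each symbol's code off the tree from the root (left child = 0, right child = 1).

Codes:
  A: 0 (length 1)
  G: 10 (length 2)
  I: 11 (length 2)
Average code length: 77/47 = 1.6383 bits/symbol


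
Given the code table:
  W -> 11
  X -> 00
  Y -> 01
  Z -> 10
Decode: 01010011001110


Decoding:
01 -> Y
01 -> Y
00 -> X
11 -> W
00 -> X
11 -> W
10 -> Z


Result: YYXWXWZ


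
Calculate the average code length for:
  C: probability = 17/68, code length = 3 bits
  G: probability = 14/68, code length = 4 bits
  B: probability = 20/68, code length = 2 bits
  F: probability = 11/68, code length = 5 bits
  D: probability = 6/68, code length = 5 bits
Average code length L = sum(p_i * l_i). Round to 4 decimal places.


Weighted contributions p_i * l_i:
  C: (17/68) * 3 = 51/68
  G: (14/68) * 4 = 56/68
  B: (20/68) * 2 = 40/68
  F: (11/68) * 5 = 55/68
  D: (6/68) * 5 = 30/68
Sum = (51 + 56 + 40 + 55 + 30)/68 = 232/68

L = 232/68 = 3.4118 bits/symbol


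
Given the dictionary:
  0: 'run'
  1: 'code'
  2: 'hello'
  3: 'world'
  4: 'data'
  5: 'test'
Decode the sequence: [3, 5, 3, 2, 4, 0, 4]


Look up each index in the dictionary:
  3 -> 'world'
  5 -> 'test'
  3 -> 'world'
  2 -> 'hello'
  4 -> 'data'
  0 -> 'run'
  4 -> 'data'

Decoded: "world test world hello data run data"


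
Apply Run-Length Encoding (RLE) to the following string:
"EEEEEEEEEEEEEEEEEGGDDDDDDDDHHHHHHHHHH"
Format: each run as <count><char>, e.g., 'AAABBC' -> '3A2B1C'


Scanning runs left to right:
  i=0: run of 'E' x 17 -> '17E'
  i=17: run of 'G' x 2 -> '2G'
  i=19: run of 'D' x 8 -> '8D'
  i=27: run of 'H' x 10 -> '10H'

RLE = 17E2G8D10H


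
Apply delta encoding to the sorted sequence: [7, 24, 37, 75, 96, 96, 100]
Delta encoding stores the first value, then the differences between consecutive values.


First value: 7
Deltas:
  24 - 7 = 17
  37 - 24 = 13
  75 - 37 = 38
  96 - 75 = 21
  96 - 96 = 0
  100 - 96 = 4


Delta encoded: [7, 17, 13, 38, 21, 0, 4]


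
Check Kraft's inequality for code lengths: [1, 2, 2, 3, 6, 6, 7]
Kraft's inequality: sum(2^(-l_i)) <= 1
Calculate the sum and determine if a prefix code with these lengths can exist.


Sum = 2^(-1) + 2^(-2) + 2^(-2) + 2^(-3) + 2^(-6) + 2^(-6) + 2^(-7)
    = 0.5 + 0.25 + 0.25 + 0.125 + 0.015625 + 0.015625 + 0.0078125
    = 149/128 = 1.1640625
Since 1.1640625 > 1, Kraft's inequality is NOT satisfied.
A prefix code with these lengths CANNOT exist.

Kraft sum = 1.1640625. Not satisfied.


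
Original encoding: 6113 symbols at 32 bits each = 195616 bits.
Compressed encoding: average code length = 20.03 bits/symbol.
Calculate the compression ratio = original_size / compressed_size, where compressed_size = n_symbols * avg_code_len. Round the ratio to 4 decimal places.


original_size = n_symbols * orig_bits = 6113 * 32 = 195616 bits
compressed_size = n_symbols * avg_code_len = 6113 * 20.03 = 122443.39 bits
ratio = original_size / compressed_size = 195616 / 122443.39 = 1.5976

Compression ratio = 1.5976


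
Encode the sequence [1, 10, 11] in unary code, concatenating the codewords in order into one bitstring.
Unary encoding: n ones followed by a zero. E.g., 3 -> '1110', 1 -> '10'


Encode each number as n ones followed by a terminating 0:
  1 -> 10 (2 bits)
  10 -> 11111111110 (11 bits)
  11 -> 111111111110 (12 bits)
Total length = 2 + 11 + 12 = 25 bits.

Unary([1, 10, 11]) = 1011111111110111111111110 (25 bits)


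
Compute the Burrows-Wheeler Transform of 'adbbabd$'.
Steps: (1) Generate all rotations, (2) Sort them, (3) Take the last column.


Rotations (sorted):
  0: $adbbabd -> last char: d
  1: abd$adbb -> last char: b
  2: adbbabd$ -> last char: $
  3: babd$adb -> last char: b
  4: bbabd$ad -> last char: d
  5: bd$adbba -> last char: a
  6: d$adbbab -> last char: b
  7: dbbabd$a -> last char: a


BWT = db$bdaba


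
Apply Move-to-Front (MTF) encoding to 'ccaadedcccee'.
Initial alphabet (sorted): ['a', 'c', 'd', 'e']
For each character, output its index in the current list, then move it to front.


MTF encoding:
'c': index 1 in ['a', 'c', 'd', 'e'] -> ['c', 'a', 'd', 'e']
'c': index 0 in ['c', 'a', 'd', 'e'] -> ['c', 'a', 'd', 'e']
'a': index 1 in ['c', 'a', 'd', 'e'] -> ['a', 'c', 'd', 'e']
'a': index 0 in ['a', 'c', 'd', 'e'] -> ['a', 'c', 'd', 'e']
'd': index 2 in ['a', 'c', 'd', 'e'] -> ['d', 'a', 'c', 'e']
'e': index 3 in ['d', 'a', 'c', 'e'] -> ['e', 'd', 'a', 'c']
'd': index 1 in ['e', 'd', 'a', 'c'] -> ['d', 'e', 'a', 'c']
'c': index 3 in ['d', 'e', 'a', 'c'] -> ['c', 'd', 'e', 'a']
'c': index 0 in ['c', 'd', 'e', 'a'] -> ['c', 'd', 'e', 'a']
'c': index 0 in ['c', 'd', 'e', 'a'] -> ['c', 'd', 'e', 'a']
'e': index 2 in ['c', 'd', 'e', 'a'] -> ['e', 'c', 'd', 'a']
'e': index 0 in ['e', 'c', 'd', 'a'] -> ['e', 'c', 'd', 'a']


Output: [1, 0, 1, 0, 2, 3, 1, 3, 0, 0, 2, 0]


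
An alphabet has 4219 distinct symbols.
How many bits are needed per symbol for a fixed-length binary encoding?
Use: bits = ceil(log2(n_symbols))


log2(4219) = 12.0427
Bracket: 2^12 = 4096 < 4219 <= 2^13 = 8192
So ceil(log2(4219)) = 13

bits = ceil(log2(4219)) = ceil(12.0427) = 13 bits


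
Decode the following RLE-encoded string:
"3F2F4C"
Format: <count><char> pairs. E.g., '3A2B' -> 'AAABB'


Expanding each <count><char> pair:
  3F -> 'FFF'
  2F -> 'FF'
  4C -> 'CCCC'

Decoded = FFFFFCCCC


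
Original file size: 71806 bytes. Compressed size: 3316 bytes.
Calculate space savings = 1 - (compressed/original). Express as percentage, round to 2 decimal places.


ratio = compressed/original = 3316/71806 = 0.04618
savings = 1 - ratio = 1 - 0.04618 = 0.95382
as a percentage: 0.95382 * 100 = 95.38%

Space savings = 1 - 3316/71806 = 95.38%


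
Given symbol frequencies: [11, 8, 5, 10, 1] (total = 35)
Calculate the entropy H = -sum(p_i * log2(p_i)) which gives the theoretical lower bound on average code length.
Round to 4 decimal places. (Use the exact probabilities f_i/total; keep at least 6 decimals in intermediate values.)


Per-symbol terms -p_i * log2(p_i) with p_i = f_i/35:
  p = 11/35 = 0.314286: log2(p) = -1.669851, -p*log2(p) = 0.524810
  p = 8/35 = 0.228571: log2(p) = -2.129283, -p*log2(p) = 0.486693
  p = 5/35 = 0.142857: log2(p) = -2.807355, -p*log2(p) = 0.401051
  p = 10/35 = 0.285714: log2(p) = -1.807355, -p*log2(p) = 0.516387
  p = 1/35 = 0.028571: log2(p) = -5.129283, -p*log2(p) = 0.146551
H = 0.524810 + 0.486693 + 0.401051 + 0.516387 + 0.146551 = 2.075492

H = 2.0755 bits/symbol


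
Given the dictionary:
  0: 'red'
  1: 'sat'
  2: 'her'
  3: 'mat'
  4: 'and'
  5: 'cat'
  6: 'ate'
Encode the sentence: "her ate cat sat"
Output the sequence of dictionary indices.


Look up each word in the dictionary:
  'her' -> 2
  'ate' -> 6
  'cat' -> 5
  'sat' -> 1

Encoded: [2, 6, 5, 1]


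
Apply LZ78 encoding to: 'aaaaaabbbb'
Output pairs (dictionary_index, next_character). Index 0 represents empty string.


LZ78 encoding steps:
Dictionary: {0: ''}
Step 1: w='' (idx 0), next='a' -> output (0, 'a'), add 'a' as idx 1
Step 2: w='a' (idx 1), next='a' -> output (1, 'a'), add 'aa' as idx 2
Step 3: w='aa' (idx 2), next='a' -> output (2, 'a'), add 'aaa' as idx 3
Step 4: w='' (idx 0), next='b' -> output (0, 'b'), add 'b' as idx 4
Step 5: w='b' (idx 4), next='b' -> output (4, 'b'), add 'bb' as idx 5
Step 6: w='b' (idx 4), end of input -> output (4, '')


Encoded: [(0, 'a'), (1, 'a'), (2, 'a'), (0, 'b'), (4, 'b'), (4, '')]


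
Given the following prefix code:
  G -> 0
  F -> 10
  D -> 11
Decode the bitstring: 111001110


Decoding step by step:
Bits 11 -> D
Bits 10 -> F
Bits 0 -> G
Bits 11 -> D
Bits 10 -> F


Decoded message: DFGDF


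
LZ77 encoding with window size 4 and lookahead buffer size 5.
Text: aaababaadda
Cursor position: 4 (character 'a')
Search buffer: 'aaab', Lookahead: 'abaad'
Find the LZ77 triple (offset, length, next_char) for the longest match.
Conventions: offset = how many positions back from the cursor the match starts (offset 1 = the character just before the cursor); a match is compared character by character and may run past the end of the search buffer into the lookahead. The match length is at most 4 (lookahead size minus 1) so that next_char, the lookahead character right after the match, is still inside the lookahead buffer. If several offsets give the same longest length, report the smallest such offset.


Try each offset into the search buffer:
  offset=1 (pos 3, char 'b'): match length 0
  offset=2 (pos 2, char 'a'): match length 3
  offset=3 (pos 1, char 'a'): match length 1
  offset=4 (pos 0, char 'a'): match length 1
Longest match has length 3 at offset 2.
next_char = character at position 4 + 3 = 7 -> 'a'

Best match: offset=2, length=3 (matching 'aba' starting at position 2)
LZ77 triple: (2, 3, 'a')
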